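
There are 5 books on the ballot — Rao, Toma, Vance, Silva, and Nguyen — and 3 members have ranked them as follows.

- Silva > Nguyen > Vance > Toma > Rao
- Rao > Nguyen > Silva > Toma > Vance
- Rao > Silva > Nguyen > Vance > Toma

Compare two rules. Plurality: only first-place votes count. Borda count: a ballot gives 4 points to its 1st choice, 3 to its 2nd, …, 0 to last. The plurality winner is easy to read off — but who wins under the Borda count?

Silva

Plurality first-place counts: Rao 2, Toma 0, Vance 0, Silva 1, Nguyen 0 → Rao.
Borda totals: Rao 8, Toma 2, Vance 3, Silva 9, Nguyen 8 → Silva.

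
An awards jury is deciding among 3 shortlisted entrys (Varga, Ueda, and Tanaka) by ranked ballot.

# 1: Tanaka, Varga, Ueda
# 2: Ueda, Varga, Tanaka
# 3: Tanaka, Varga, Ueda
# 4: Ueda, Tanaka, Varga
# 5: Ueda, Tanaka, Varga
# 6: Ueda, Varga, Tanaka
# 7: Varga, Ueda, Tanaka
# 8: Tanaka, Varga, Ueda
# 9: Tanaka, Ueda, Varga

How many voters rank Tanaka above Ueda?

Ballots ranking Tanaka above Ueda: 4.
Ballots ranking Ueda above Tanaka: 5.
So 4 of 9 voters prefer Tanaka to Ueda.

4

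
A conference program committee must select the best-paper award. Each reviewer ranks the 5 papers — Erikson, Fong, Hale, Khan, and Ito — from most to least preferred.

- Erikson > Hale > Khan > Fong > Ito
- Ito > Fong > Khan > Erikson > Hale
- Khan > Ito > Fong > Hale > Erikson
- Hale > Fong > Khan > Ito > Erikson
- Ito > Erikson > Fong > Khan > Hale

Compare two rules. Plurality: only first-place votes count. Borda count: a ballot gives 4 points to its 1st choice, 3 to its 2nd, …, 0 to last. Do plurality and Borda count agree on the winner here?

Yes

Plurality first-place counts: Erikson 1, Fong 0, Hale 1, Khan 1, Ito 2 → Ito.
Borda totals: Erikson 8, Fong 11, Hale 8, Khan 11, Ito 12 → Ito.
The two rules agree on Ito.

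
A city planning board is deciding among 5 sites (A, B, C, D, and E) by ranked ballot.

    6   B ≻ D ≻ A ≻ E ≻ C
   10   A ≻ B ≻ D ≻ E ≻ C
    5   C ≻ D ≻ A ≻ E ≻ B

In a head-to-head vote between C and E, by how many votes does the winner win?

11

Ballots ranking C above E: 5.
Ballots ranking E above C: 6+10 = 16.
E wins 16–5, a margin of 11.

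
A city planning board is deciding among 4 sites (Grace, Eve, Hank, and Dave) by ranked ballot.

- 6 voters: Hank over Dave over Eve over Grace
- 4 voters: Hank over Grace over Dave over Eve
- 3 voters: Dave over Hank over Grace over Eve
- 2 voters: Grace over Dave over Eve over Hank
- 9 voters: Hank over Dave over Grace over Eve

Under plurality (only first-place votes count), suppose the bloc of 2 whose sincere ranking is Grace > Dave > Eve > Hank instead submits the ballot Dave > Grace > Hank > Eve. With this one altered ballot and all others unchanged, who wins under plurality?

Hank

First-place totals with the altered ballot: Grace 0, Eve 0, Hank 19, Dave 5.
The winner is unchanged: still Hank.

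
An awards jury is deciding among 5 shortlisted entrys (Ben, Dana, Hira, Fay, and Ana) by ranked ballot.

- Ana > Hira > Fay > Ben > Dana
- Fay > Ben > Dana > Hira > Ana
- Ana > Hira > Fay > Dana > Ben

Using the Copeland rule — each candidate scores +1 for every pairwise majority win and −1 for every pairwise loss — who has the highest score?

Pairwise results:
  Ben vs Dana: Ben wins 2–1.
  Ben vs Hira: Hira wins 2–1.
  Ben vs Fay: Fay wins 3–0.
  Ben vs Ana: Ana wins 2–1.
  Dana vs Hira: Hira wins 2–1.
  Dana vs Fay: Fay wins 3–0.
  Dana vs Ana: Ana wins 2–1.
  Hira vs Fay: Hira wins 2–1.
  Hira vs Ana: Ana wins 2–1.
  Fay vs Ana: Ana wins 2–1.
Copeland scores (wins − losses):
  Ben: 1 − 3 = -2
  Dana: 0 − 4 = -4
  Hira: 3 − 1 = 2
  Fay: 2 − 2 = 0
  Ana: 4 − 0 = 4
Ana has the best Copeland score.

Ana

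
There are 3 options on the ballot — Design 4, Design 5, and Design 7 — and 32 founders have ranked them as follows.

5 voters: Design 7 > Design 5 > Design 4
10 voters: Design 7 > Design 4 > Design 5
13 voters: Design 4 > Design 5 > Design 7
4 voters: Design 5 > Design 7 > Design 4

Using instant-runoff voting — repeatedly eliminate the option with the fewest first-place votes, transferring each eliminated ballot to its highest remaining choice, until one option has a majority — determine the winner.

Design 7

Round 1: Design 7 15, Design 4 13, Design 5 4. Design 5 has the fewest and is eliminated.
Round 2: Design 7 19, Design 4 13. Design 7 has a majority.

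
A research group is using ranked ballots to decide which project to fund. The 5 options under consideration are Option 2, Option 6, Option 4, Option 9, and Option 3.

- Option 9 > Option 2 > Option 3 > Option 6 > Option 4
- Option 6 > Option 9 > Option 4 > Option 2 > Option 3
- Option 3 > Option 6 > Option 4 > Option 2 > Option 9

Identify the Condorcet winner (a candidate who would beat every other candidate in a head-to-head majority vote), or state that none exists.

Head-to-head results (3 voters total):
Option 2 vs Option 6: Option 6 wins 2–1.
Option 2 vs Option 4: Option 4 wins 2–1.
Option 2 vs Option 9: Option 9 wins 2–1.
Option 2 vs Option 3: Option 2 wins 2–1.
Option 6 vs Option 4: Option 6 wins 3–0.
Option 6 vs Option 9: Option 6 wins 2–1.
Option 6 vs Option 3: Option 3 wins 2–1.
Option 4 vs Option 9: Option 9 wins 2–1.
Option 4 vs Option 3: Option 3 wins 2–1.
Option 9 vs Option 3: Option 9 wins 2–1.
No candidate beats all others: Option 2 beats Option 3 beats Option 6 beats Option 2, a majority cycle.

None — there is no Condorcet winner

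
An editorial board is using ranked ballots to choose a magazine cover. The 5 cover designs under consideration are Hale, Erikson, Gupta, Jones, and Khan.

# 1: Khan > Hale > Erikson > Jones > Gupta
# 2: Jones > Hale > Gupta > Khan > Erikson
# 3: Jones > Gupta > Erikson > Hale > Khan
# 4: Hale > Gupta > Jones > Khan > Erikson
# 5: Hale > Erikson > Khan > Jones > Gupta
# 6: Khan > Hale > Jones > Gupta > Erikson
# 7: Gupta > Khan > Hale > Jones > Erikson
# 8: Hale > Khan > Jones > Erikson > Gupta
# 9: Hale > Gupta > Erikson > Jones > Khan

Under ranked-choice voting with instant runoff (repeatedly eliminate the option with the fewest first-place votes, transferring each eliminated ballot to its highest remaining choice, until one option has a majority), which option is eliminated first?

Round 1: Hale 4, Jones 2, Khan 2, Gupta 1, Erikson 0. Erikson has the fewest and is eliminated.
Round 2: Hale 4, Jones 2, Khan 2, Gupta 1. Gupta has the fewest and is eliminated.
Round 3: Hale 4, Khan 3, Jones 2. Jones has the fewest and is eliminated.
Round 4: Hale 6, Khan 3. Hale has a majority.

Erikson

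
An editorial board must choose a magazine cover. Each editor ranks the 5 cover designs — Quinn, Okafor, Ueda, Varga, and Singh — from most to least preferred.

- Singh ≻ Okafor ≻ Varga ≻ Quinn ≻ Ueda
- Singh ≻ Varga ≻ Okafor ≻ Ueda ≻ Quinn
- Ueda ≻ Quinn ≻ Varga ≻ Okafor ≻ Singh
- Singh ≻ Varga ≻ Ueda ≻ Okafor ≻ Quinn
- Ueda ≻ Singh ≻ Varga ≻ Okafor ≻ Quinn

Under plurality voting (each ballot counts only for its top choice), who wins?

Singh

First-place vote totals:
  Quinn: 0
  Okafor: 0
  Ueda: 2
  Varga: 0
  Singh: 3
Singh has the most first-place votes.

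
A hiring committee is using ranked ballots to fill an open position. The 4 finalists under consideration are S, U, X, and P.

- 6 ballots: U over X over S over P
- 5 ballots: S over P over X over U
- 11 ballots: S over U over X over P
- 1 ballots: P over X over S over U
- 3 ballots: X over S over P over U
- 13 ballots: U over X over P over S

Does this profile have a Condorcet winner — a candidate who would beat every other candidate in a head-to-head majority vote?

No

Head-to-head results (39 voters total):
S vs U: S wins 20–19.
S vs X: X wins 23–16.
S vs P: S wins 25–14.
U vs X: U wins 30–9.
U vs P: U wins 30–9.
X vs P: X wins 33–6.
No candidate beats all others: S beats U beats X beats S, a majority cycle.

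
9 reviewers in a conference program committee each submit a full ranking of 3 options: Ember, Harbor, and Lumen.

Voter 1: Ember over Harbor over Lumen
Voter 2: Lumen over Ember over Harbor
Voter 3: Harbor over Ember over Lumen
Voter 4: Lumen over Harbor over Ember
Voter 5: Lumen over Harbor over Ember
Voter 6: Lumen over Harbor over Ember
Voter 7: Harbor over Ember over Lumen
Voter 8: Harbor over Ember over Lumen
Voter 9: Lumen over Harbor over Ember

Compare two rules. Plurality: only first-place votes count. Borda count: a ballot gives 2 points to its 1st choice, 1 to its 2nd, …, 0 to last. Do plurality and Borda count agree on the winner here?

No

Plurality first-place counts: Ember 1, Harbor 3, Lumen 5 → Lumen.
Borda totals: Ember 6, Harbor 11, Lumen 10 → Harbor.
The two rules disagree: plurality picks Lumen, Borda picks Harbor.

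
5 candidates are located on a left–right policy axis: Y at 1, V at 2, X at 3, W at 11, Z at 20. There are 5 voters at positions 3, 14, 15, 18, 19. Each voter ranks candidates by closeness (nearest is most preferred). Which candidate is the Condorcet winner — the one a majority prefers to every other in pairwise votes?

With single-peaked preferences on a line, the Condorcet winner is the candidate closest to the median voter.
The median voter (position 15) is closest to W at 11.
Check: W vs X — voters closer to W: 4 of 5.

W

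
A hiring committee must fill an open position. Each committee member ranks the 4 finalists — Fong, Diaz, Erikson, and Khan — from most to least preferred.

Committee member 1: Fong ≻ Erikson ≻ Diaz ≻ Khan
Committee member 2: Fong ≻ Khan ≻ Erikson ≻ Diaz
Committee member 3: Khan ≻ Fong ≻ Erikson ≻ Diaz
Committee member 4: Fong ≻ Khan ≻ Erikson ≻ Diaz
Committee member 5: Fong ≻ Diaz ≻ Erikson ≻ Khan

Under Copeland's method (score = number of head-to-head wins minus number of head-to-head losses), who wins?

Pairwise results:
  Fong vs Diaz: Fong wins 5–0.
  Fong vs Erikson: Fong wins 5–0.
  Fong vs Khan: Fong wins 4–1.
  Diaz vs Erikson: Erikson wins 4–1.
  Diaz vs Khan: Khan wins 3–2.
  Erikson vs Khan: Khan wins 3–2.
Copeland scores (wins − losses):
  Fong: 3 − 0 = 3
  Diaz: 0 − 3 = -3
  Erikson: 1 − 2 = -1
  Khan: 2 − 1 = 1
Fong has the best Copeland score.

Fong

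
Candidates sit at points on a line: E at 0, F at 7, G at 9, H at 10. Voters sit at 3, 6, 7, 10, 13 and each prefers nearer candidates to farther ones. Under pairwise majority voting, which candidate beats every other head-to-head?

F

With single-peaked preferences on a line, the Condorcet winner is the candidate closest to the median voter.
The median voter (position 7) is closest to F at 7.
Check: F vs E — voters closer to F: 4 of 5.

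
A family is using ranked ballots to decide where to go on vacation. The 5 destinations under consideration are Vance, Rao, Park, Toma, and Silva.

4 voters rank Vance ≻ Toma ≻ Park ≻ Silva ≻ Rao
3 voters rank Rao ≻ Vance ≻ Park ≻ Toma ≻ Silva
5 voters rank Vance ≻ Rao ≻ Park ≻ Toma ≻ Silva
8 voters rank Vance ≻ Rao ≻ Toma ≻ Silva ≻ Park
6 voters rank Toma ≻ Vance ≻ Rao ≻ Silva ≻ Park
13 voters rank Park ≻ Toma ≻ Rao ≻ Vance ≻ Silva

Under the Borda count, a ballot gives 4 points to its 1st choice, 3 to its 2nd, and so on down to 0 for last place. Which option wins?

Vance

Borda scores:
  Vance: 4·4 + 3·3 + 5·4 + 8·4 + 6·3 + 13·1 = 108
  Rao: 4·0 + 3·4 + 5·3 + 8·3 + 6·2 + 13·2 = 89
  Park: 4·2 + 3·2 + 5·2 + 8·0 + 6·0 + 13·4 = 76
  Toma: 4·3 + 3·1 + 5·1 + 8·2 + 6·4 + 13·3 = 99
  Silva: 4·1 + 3·0 + 5·0 + 8·1 + 6·1 + 13·0 = 18
Vance has the highest total.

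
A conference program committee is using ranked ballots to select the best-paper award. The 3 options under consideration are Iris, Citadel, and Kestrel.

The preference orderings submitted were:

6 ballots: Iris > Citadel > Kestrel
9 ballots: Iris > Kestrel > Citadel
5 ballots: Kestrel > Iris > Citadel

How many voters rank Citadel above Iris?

0

Ballots ranking Citadel above Iris: 0.
Ballots ranking Iris above Citadel: 6+9+5 = 20.
So 0 of 20 voters prefer Citadel to Iris.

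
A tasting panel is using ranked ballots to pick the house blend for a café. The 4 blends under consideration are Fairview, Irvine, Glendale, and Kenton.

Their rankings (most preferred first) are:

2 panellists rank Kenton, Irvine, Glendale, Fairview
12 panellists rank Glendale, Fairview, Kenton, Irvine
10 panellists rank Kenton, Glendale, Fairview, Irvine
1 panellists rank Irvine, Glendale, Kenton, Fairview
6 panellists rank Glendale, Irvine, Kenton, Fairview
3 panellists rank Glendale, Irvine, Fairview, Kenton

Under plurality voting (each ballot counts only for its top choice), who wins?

Glendale

First-place vote totals:
  Fairview: 0
  Irvine: 1
  Glendale: 21
  Kenton: 12
Glendale has the most first-place votes.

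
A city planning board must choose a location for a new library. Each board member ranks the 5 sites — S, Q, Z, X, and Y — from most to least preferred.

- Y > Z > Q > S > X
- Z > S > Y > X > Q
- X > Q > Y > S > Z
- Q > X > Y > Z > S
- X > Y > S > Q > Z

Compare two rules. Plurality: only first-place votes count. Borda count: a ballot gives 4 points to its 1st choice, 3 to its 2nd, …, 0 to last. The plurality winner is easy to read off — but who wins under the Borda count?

Plurality first-place counts: S 0, Q 1, Z 1, X 2, Y 1 → X.
Borda totals: S 7, Q 10, Z 8, X 12, Y 13 → Y.

Y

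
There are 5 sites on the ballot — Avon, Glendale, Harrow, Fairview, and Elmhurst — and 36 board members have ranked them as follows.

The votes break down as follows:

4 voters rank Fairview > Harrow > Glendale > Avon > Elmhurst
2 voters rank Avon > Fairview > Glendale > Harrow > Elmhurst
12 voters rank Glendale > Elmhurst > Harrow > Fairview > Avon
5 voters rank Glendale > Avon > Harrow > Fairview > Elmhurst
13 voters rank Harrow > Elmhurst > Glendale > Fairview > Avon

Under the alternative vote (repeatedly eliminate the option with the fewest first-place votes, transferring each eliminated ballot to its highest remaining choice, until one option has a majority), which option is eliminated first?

Round 1: Glendale 17, Harrow 13, Fairview 4, Avon 2, Elmhurst 0. Elmhurst has the fewest and is eliminated.
Round 2: Glendale 17, Harrow 13, Fairview 4, Avon 2. Avon has the fewest and is eliminated.
Round 3: Glendale 17, Harrow 13, Fairview 6. Fairview has the fewest and is eliminated.
Round 4: Glendale 19, Harrow 17. Glendale has a majority.

Elmhurst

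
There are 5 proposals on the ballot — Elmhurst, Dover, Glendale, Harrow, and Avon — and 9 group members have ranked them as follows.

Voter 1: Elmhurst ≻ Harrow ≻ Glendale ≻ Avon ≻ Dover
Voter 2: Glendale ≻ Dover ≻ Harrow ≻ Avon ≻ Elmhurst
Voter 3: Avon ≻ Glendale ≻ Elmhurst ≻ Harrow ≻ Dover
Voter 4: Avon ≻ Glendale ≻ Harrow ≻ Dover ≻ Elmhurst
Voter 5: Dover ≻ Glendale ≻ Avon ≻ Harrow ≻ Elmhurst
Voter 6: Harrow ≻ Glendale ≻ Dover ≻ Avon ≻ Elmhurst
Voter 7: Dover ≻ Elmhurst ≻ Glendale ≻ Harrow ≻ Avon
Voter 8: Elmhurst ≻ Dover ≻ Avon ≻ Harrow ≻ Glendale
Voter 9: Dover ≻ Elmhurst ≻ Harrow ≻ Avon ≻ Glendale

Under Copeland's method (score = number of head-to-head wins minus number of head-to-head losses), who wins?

Glendale

Pairwise results:
  Elmhurst vs Dover: Dover wins 6–3.
  Elmhurst vs Glendale: Glendale wins 5–4.
  Elmhurst vs Harrow: Elmhurst wins 5–4.
  Elmhurst vs Avon: Avon wins 5–4.
  Dover vs Glendale: Glendale wins 5–4.
  Dover vs Harrow: Dover wins 5–4.
  Dover vs Avon: Dover wins 6–3.
  Glendale vs Harrow: Glendale wins 5–4.
  Glendale vs Avon: Glendale wins 5–4.
  Harrow vs Avon: Harrow wins 5–4.
Copeland scores (wins − losses):
  Elmhurst: 1 − 3 = -2
  Dover: 3 − 1 = 2
  Glendale: 4 − 0 = 4
  Harrow: 1 − 3 = -2
  Avon: 1 − 3 = -2
Glendale has the best Copeland score.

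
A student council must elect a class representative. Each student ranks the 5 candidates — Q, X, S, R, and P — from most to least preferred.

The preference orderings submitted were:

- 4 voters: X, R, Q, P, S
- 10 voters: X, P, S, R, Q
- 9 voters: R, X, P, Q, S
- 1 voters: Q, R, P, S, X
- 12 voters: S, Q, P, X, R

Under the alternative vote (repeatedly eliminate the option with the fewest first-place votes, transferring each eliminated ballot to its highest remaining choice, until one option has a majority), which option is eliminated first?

P

Round 1: X 14, S 12, R 9, Q 1, P 0. P has the fewest and is eliminated.
Round 2: X 14, S 12, R 9, Q 1. Q has the fewest and is eliminated.
Round 3: X 14, S 12, R 10. R has the fewest and is eliminated.
Round 4: X 23, S 13. X has a majority.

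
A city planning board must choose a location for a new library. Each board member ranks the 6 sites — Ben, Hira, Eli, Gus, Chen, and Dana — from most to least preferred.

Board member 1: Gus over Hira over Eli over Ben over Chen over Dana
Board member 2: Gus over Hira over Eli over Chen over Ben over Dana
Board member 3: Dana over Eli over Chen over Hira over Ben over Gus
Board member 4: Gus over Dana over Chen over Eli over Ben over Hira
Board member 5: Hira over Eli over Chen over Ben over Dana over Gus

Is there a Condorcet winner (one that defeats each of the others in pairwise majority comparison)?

Head-to-head results (5 voters total):
Ben vs Hira: Hira wins 4–1.
Ben vs Eli: Eli wins 5–0.
Ben vs Gus: Gus wins 3–2.
Ben vs Chen: Chen wins 4–1.
Ben vs Dana: Ben wins 3–2.
Hira vs Eli: Hira wins 3–2.
Hira vs Gus: Gus wins 3–2.
Hira vs Chen: Hira wins 3–2.
Hira vs Dana: Hira wins 3–2.
Eli vs Gus: Gus wins 3–2.
Eli vs Chen: Eli wins 4–1.
Eli vs Dana: Eli wins 3–2.
Gus vs Chen: Gus wins 3–2.
Gus vs Dana: Gus wins 3–2.
Chen vs Dana: Chen wins 3–2.
Gus beats each rival — Ben (3–2), Hira (3–2), Eli (3–2), Chen (3–2), Dana (3–2) — so Gus is the Condorcet winner.

Yes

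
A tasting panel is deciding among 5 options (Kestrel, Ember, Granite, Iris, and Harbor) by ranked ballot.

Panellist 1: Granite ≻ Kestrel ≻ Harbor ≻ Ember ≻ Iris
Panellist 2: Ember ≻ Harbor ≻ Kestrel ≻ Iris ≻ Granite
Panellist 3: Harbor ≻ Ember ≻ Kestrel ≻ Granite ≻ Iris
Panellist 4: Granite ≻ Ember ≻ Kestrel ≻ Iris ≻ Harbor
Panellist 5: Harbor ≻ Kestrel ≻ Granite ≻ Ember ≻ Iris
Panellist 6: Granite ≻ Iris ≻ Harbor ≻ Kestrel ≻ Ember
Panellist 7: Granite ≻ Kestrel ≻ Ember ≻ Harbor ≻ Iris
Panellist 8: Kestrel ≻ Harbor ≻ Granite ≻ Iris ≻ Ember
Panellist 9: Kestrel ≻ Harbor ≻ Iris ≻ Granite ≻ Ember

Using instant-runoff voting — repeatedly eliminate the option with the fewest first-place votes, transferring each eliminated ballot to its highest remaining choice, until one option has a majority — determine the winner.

Harbor

Round 1: Granite 4, Kestrel 2, Harbor 2, Ember 1, Iris 0. Iris has the fewest and is eliminated.
Round 2: Granite 4, Kestrel 2, Harbor 2, Ember 1. Ember has the fewest and is eliminated.
Round 3: Granite 4, Harbor 3, Kestrel 2. Kestrel has the fewest and is eliminated.
Round 4: Harbor 5, Granite 4. Harbor has a majority.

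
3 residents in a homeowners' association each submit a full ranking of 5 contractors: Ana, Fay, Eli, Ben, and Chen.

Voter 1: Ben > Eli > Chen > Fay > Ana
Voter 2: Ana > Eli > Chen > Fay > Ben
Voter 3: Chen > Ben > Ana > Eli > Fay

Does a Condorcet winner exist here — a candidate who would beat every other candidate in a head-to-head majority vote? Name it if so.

There is no Condorcet winner

Head-to-head results (3 voters total):
Ana vs Fay: Ana wins 2–1.
Ana vs Eli: Ana wins 2–1.
Ana vs Ben: Ben wins 2–1.
Ana vs Chen: Chen wins 2–1.
Fay vs Eli: Eli wins 3–0.
Fay vs Ben: Ben wins 2–1.
Fay vs Chen: Chen wins 3–0.
Eli vs Ben: Ben wins 2–1.
Eli vs Chen: Eli wins 2–1.
Ben vs Chen: Chen wins 2–1.
No candidate beats all others: Ana beats Eli beats Chen beats Ana, a majority cycle.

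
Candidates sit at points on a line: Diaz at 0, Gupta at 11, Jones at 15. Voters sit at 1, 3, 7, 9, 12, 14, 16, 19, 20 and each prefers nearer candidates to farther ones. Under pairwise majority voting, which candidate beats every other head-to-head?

With single-peaked preferences on a line, the Condorcet winner is the candidate closest to the median voter.
The median voter (position 12) is closest to Gupta at 11.
Check: Gupta vs Jones — voters closer to Gupta: 5 of 9.

Gupta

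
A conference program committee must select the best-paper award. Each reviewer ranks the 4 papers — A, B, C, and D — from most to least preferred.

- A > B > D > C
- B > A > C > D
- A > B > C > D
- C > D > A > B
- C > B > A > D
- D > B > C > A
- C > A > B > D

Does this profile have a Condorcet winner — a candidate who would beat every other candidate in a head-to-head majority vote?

No

Head-to-head results (7 voters total):
A vs B: A wins 4–3.
A vs C: C wins 4–3.
A vs D: A wins 5–2.
B vs C: B wins 4–3.
B vs D: B wins 5–2.
C vs D: C wins 5–2.
No candidate beats all others: A beats B beats C beats A, a majority cycle.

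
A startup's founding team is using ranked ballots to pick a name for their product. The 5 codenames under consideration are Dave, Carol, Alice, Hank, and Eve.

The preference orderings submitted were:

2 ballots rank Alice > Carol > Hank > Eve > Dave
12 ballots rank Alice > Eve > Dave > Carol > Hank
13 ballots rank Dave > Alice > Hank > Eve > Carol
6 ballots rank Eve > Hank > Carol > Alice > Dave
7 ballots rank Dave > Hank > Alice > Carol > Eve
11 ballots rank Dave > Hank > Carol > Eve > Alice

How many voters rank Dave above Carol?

Ballots ranking Dave above Carol: 12+13+7+11 = 43.
Ballots ranking Carol above Dave: 2+6 = 8.
So 43 of 51 voters prefer Dave to Carol.

43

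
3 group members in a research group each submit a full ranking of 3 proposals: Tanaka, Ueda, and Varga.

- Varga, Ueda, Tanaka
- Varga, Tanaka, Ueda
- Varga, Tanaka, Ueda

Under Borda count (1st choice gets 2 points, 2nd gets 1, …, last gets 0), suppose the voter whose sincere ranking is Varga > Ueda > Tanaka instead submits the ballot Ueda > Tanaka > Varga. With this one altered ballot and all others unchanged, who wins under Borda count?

Borda totals with the altered ballot: Tanaka 3, Ueda 2, Varga 4.
The winner is unchanged: still Varga.

Varga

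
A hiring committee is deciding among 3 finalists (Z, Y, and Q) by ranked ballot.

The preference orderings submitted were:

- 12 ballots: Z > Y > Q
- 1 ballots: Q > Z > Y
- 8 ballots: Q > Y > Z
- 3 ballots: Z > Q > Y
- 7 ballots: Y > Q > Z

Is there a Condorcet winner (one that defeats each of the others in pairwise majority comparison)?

No

Head-to-head results (31 voters total):
Z vs Y: Z wins 16–15.
Z vs Q: Q wins 16–15.
Y vs Q: Y wins 19–12.
No candidate beats all others: Z beats Y beats Q beats Z, a majority cycle.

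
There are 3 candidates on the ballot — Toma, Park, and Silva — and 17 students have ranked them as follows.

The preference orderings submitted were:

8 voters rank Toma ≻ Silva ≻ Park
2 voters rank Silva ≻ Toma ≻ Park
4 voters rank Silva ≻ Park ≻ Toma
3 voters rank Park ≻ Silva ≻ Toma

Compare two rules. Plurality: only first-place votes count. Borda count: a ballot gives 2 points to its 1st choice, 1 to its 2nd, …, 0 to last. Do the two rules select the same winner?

No

Plurality first-place counts: Toma 8, Park 3, Silva 6 → Toma.
Borda totals: Toma 18, Park 10, Silva 23 → Silva.
The two rules disagree: plurality picks Toma, Borda picks Silva.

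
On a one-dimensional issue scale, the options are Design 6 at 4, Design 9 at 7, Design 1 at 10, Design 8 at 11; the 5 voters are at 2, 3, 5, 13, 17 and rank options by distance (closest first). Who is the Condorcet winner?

With single-peaked preferences on a line, the Condorcet winner is the candidate closest to the median voter.
The median voter (position 5) is closest to Design 6 at 4.
Check: Design 6 vs Design 9 — voters closer to Design 6: 3 of 5.

Design 6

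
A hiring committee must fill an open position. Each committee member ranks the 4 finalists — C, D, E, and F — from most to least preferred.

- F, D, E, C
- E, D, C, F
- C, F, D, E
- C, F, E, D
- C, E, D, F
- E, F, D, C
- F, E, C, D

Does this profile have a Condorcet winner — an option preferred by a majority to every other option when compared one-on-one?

No

Head-to-head results (7 voters total):
C vs D: C wins 4–3.
C vs E: E wins 4–3.
C vs F: C wins 4–3.
D vs E: E wins 5–2.
D vs F: F wins 5–2.
E vs F: F wins 4–3.
No candidate beats all others: C beats F beats E beats C, a majority cycle.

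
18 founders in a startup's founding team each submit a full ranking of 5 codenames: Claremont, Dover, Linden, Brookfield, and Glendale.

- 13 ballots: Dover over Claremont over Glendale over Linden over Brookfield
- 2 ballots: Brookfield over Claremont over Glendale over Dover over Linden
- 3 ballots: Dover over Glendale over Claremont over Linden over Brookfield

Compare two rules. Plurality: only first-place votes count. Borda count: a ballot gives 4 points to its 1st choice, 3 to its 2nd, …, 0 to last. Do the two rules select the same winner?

Yes

Plurality first-place counts: Claremont 0, Dover 16, Linden 0, Brookfield 2, Glendale 0 → Dover.
Borda totals: Claremont 51, Dover 66, Linden 16, Brookfield 8, Glendale 39 → Dover.
The two rules agree on Dover.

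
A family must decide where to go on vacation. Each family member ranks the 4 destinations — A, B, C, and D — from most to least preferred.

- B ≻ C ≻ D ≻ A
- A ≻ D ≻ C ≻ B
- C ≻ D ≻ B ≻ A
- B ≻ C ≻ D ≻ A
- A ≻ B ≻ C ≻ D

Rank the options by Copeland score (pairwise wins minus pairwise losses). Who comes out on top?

Pairwise results:
  A vs B: B wins 3–2.
  A vs C: C wins 3–2.
  A vs D: D wins 3–2.
  B vs C: B wins 3–2.
  B vs D: B wins 3–2.
  C vs D: C wins 4–1.
Copeland scores (wins − losses):
  A: 0 − 3 = -3
  B: 3 − 0 = 3
  C: 2 − 1 = 1
  D: 1 − 2 = -1
B has the best Copeland score.

B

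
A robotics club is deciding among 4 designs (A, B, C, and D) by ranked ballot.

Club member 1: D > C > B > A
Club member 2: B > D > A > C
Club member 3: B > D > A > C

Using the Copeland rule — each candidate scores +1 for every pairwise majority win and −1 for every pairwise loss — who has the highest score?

Pairwise results:
  A vs B: B wins 3–0.
  A vs C: A wins 2–1.
  A vs D: D wins 3–0.
  B vs C: B wins 2–1.
  B vs D: B wins 2–1.
  C vs D: D wins 3–0.
Copeland scores (wins − losses):
  A: 1 − 2 = -1
  B: 3 − 0 = 3
  C: 0 − 3 = -3
  D: 2 − 1 = 1
B has the best Copeland score.

B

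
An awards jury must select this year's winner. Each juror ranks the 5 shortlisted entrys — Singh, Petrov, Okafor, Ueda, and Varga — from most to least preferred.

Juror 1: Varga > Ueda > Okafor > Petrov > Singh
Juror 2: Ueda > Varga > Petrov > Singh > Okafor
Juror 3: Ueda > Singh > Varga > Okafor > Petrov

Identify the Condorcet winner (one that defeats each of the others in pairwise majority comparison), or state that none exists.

Ueda

Head-to-head results (3 voters total):
Singh vs Petrov: Petrov wins 2–1.
Singh vs Okafor: Singh wins 2–1.
Singh vs Ueda: Ueda wins 3–0.
Singh vs Varga: Varga wins 2–1.
Petrov vs Okafor: Okafor wins 2–1.
Petrov vs Ueda: Ueda wins 3–0.
Petrov vs Varga: Varga wins 3–0.
Okafor vs Ueda: Ueda wins 3–0.
Okafor vs Varga: Varga wins 3–0.
Ueda vs Varga: Ueda wins 2–1.
Ueda beats each rival — Singh (3–0), Petrov (3–0), Okafor (3–0), Varga (2–1) — so Ueda is the Condorcet winner.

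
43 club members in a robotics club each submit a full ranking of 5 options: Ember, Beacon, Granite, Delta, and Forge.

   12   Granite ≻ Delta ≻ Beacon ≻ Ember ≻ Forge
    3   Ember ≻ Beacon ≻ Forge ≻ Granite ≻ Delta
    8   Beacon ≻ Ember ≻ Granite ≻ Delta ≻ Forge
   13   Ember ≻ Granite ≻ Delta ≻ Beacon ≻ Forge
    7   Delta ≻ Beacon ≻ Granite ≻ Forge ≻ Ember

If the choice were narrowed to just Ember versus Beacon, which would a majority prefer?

Ballots ranking Ember above Beacon: 3+13 = 16.
Ballots ranking Beacon above Ember: 12+8+7 = 27.
Beacon wins the head-to-head, 27–16.

Beacon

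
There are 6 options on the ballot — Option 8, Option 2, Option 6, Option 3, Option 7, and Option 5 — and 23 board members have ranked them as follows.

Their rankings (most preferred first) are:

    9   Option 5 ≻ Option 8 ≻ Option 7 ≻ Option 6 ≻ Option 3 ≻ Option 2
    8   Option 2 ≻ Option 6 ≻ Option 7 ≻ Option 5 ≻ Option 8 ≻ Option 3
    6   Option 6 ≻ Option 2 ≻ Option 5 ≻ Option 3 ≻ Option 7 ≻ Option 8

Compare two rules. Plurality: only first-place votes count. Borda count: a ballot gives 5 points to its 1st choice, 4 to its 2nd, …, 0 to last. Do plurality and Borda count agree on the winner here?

No

Plurality first-place counts: Option 8 0, Option 2 8, Option 6 6, Option 3 0, Option 7 0, Option 5 9 → Option 5.
Borda totals: Option 8 44, Option 2 64, Option 6 80, Option 3 21, Option 7 57, Option 5 79 → Option 6.
The two rules disagree: plurality picks Option 5, Borda picks Option 6.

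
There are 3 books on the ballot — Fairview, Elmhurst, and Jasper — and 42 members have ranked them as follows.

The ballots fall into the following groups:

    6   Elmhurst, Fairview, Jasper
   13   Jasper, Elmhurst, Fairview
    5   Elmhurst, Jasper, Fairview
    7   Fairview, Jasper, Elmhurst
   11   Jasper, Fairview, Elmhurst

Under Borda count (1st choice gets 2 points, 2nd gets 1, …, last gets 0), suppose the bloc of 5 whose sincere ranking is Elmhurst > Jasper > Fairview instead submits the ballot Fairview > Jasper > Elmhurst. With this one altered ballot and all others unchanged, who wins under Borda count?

Borda totals with the altered ballot: Fairview 41, Elmhurst 25, Jasper 60.
The winner is unchanged: still Jasper.

Jasper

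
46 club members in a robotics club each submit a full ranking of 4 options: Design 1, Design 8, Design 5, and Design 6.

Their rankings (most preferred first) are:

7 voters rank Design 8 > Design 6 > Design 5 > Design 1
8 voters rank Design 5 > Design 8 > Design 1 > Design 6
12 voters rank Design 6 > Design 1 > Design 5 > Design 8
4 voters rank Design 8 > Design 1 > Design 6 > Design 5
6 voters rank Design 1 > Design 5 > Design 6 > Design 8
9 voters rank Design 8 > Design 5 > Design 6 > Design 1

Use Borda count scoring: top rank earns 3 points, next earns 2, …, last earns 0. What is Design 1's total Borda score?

Borda scores:
  Design 1: 7·0 + 8·1 + 12·2 + 4·2 + 6·3 + 9·0 = 58
  Design 8: 7·3 + 8·2 + 12·0 + 4·3 + 6·0 + 9·3 = 76
  Design 5: 7·1 + 8·3 + 12·1 + 4·0 + 6·2 + 9·2 = 73
  Design 6: 7·2 + 8·0 + 12·3 + 4·1 + 6·1 + 9·1 = 69

58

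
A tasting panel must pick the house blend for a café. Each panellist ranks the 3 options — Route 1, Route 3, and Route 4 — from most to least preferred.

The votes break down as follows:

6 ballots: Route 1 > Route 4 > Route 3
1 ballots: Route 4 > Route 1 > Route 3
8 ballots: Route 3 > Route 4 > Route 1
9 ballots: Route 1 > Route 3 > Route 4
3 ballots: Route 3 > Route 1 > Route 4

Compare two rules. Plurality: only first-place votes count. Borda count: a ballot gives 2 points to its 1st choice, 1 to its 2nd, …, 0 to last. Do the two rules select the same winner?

Plurality first-place counts: Route 1 15, Route 3 11, Route 4 1 → Route 1.
Borda totals: Route 1 34, Route 3 31, Route 4 16 → Route 1.
The two rules agree on Route 1.

Yes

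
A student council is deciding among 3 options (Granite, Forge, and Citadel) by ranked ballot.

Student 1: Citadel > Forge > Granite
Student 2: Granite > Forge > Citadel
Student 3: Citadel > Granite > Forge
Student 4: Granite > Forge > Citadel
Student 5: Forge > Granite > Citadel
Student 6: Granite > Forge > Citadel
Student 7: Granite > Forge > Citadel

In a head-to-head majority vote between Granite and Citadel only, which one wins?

Granite

Ballots ranking Granite above Citadel: 5.
Ballots ranking Citadel above Granite: 2.
Granite wins the head-to-head, 5–2.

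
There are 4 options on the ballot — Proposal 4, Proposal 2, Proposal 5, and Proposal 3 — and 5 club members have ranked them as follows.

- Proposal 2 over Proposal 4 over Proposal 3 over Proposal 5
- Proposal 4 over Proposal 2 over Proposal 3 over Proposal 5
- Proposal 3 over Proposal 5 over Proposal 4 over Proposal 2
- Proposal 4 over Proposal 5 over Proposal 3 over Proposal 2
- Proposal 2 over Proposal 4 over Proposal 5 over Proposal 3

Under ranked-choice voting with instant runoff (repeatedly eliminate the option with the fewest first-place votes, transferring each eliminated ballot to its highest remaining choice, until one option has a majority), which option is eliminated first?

Proposal 5

Round 1: Proposal 4 2, Proposal 2 2, Proposal 3 1, Proposal 5 0. Proposal 5 has the fewest and is eliminated.
Round 2: Proposal 4 2, Proposal 2 2, Proposal 3 1. Proposal 3 has the fewest and is eliminated.
Round 3: Proposal 4 3, Proposal 2 2. Proposal 4 has a majority.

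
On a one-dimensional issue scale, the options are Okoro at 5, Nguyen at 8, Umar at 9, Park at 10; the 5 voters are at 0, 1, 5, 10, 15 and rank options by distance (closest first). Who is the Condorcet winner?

Okoro

With single-peaked preferences on a line, the Condorcet winner is the candidate closest to the median voter.
The median voter (position 5) is closest to Okoro at 5.
Check: Okoro vs Park — voters closer to Okoro: 3 of 5.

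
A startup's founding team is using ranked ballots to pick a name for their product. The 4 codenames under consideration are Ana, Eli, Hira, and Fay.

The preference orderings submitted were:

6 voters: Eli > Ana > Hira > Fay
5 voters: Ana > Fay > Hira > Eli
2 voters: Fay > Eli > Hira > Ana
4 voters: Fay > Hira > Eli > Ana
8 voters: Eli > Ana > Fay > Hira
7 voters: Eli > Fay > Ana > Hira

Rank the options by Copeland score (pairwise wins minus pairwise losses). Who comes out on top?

Eli

Pairwise results:
  Ana vs Eli: Eli wins 27–5.
  Ana vs Hira: Ana wins 26–6.
  Ana vs Fay: Ana wins 19–13.
  Eli vs Hira: Eli wins 23–9.
  Eli vs Fay: Eli wins 21–11.
  Hira vs Fay: Fay wins 26–6.
Copeland scores (wins − losses):
  Ana: 2 − 1 = 1
  Eli: 3 − 0 = 3
  Hira: 0 − 3 = -3
  Fay: 1 − 2 = -1
Eli has the best Copeland score.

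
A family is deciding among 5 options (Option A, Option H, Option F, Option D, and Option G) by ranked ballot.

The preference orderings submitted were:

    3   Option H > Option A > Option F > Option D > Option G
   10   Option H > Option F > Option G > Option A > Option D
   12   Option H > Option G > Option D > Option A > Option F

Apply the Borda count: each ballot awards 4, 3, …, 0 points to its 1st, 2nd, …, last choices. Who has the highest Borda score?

Borda scores:
  Option A: 3·3 + 10·1 + 12·1 = 31
  Option H: 3·4 + 10·4 + 12·4 = 100
  Option F: 3·2 + 10·3 + 12·0 = 36
  Option D: 3·1 + 10·0 + 12·2 = 27
  Option G: 3·0 + 10·2 + 12·3 = 56
Option H has the highest total.

Option H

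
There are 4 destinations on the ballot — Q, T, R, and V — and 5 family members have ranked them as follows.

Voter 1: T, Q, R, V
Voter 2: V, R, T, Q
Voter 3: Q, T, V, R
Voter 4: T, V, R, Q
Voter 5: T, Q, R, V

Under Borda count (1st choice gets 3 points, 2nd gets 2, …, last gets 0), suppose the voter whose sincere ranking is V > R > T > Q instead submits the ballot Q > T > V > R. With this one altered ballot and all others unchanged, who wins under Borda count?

Borda totals with the altered ballot: Q 10, T 13, R 3, V 4.
The winner is unchanged: still T.

T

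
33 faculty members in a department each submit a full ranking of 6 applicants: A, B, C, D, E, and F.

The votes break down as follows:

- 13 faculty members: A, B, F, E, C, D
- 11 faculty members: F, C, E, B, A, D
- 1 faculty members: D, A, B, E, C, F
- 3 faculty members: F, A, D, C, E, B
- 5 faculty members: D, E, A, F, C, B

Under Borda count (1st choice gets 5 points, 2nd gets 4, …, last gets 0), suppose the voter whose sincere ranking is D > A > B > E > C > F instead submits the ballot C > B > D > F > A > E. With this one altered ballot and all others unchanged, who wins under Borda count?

F

Borda totals with the altered ballot: A 104, B 78, C 73, D 37, E 82, F 121.
The winner is unchanged: still F.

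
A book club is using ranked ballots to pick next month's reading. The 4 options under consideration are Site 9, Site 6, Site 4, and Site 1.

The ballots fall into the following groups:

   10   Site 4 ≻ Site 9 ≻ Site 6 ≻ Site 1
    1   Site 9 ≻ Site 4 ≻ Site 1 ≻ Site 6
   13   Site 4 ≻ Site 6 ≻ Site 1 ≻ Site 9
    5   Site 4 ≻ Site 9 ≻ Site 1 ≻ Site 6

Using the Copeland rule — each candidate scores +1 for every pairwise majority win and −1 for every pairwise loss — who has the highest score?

Site 4

Pairwise results:
  Site 9 vs Site 6: Site 9 wins 16–13.
  Site 9 vs Site 4: Site 4 wins 28–1.
  Site 9 vs Site 1: Site 9 wins 16–13.
  Site 6 vs Site 4: Site 4 wins 29–0.
  Site 6 vs Site 1: Site 6 wins 23–6.
  Site 4 vs Site 1: Site 4 wins 29–0.
Copeland scores (wins − losses):
  Site 9: 2 − 1 = 1
  Site 6: 1 − 2 = -1
  Site 4: 3 − 0 = 3
  Site 1: 0 − 3 = -3
Site 4 has the best Copeland score.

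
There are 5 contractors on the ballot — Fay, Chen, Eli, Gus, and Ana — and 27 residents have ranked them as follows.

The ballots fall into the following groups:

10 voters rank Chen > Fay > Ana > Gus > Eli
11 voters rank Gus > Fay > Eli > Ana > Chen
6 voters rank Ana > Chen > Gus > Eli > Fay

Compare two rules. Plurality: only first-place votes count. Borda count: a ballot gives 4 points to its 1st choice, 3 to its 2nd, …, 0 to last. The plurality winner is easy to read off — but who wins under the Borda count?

Gus

Plurality first-place counts: Fay 0, Chen 10, Eli 0, Gus 11, Ana 6 → Gus.
Borda totals: Fay 63, Chen 58, Eli 28, Gus 66, Ana 55 → Gus.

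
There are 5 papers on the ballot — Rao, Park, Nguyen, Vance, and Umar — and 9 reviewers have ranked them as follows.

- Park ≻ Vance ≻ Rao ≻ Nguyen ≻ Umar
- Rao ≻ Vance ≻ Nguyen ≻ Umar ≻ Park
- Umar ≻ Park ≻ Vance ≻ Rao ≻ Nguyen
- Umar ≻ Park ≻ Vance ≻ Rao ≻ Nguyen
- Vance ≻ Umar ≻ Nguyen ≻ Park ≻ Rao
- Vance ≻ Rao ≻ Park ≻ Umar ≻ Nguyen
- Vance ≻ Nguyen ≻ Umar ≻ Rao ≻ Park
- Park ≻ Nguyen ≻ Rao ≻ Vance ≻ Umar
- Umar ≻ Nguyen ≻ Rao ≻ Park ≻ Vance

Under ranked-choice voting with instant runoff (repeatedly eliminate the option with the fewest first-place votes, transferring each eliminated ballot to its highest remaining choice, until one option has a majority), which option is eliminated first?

Nguyen

Round 1: Vance 3, Umar 3, Park 2, Rao 1, Nguyen 0. Nguyen has the fewest and is eliminated.
Round 2: Vance 3, Umar 3, Park 2, Rao 1. Rao has the fewest and is eliminated.
Round 3: Vance 4, Umar 3, Park 2. Park has the fewest and is eliminated.
Round 4: Vance 6, Umar 3. Vance has a majority.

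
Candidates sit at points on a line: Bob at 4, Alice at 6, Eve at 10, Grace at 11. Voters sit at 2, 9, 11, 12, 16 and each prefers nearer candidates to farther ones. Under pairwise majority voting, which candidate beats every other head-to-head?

Grace

With single-peaked preferences on a line, the Condorcet winner is the candidate closest to the median voter.
The median voter (position 11) is closest to Grace at 11.
Check: Grace vs Eve — voters closer to Grace: 3 of 5.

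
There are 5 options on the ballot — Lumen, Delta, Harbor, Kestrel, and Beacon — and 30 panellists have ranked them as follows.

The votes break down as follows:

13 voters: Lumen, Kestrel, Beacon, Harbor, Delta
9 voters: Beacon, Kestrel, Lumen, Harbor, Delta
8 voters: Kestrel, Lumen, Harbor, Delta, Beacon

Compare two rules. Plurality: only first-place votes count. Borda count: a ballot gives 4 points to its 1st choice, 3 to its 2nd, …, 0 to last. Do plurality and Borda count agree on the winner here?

No

Plurality first-place counts: Lumen 13, Delta 0, Harbor 0, Kestrel 8, Beacon 9 → Lumen.
Borda totals: Lumen 94, Delta 8, Harbor 38, Kestrel 98, Beacon 62 → Kestrel.
The two rules disagree: plurality picks Lumen, Borda picks Kestrel.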